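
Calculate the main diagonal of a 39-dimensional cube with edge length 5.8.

||(5.8,5.8,...,5.8)|| = √(39)·5.8 ≈ 36.221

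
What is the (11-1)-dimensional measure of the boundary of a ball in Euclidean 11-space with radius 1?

The surface area of an n-ball is 2π^(n/2) r^(n-1) / Γ(n/2). For n=11, r=1: 64·π^5/945 ≈ 20.7251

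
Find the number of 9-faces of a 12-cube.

Number of 9-faces = C(12,9) · 2^(12-9) = 220 · 8 = 1760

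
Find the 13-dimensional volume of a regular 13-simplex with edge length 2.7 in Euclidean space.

V = (2.7^13 / 13!) · √((13+1) / 2^13) ≈ 2.69041e-06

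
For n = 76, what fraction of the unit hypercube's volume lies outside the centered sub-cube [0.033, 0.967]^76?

1 - (1 - 2·0.033)^76 = 1 - 0.934^76 ≈ 0.994423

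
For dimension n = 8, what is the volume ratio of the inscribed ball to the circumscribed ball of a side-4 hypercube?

The radii are 4/2 and 4√8/2, so the volume ratio is (1/√8)^8 = 8^{-8/2} ≈ 0.000244141.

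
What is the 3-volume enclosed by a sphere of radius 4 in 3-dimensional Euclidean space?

Volume = π^{3/2}·(4)^3/Γ(5/2) = 256·π/3 ≈ 268.083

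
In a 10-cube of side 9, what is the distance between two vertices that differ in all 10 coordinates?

The space diagonal of an n-cube of side s is s√n. Here 9·√10 ≈ 28.4605.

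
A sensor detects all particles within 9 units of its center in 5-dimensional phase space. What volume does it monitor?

V_5(9) = π^(5/2) · (9)^5 / Γ(5/2 + 1) = 157464·π^2/5 ≈ 310821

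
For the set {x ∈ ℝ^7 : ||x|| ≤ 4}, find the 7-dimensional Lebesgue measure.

V = 262144·π^3/105 ≈ 77410.6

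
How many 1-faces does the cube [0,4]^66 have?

An n-cube has n·2^(n-1) edges. With n = 66: 66·36893488147419103232 = 2434970217729660813312.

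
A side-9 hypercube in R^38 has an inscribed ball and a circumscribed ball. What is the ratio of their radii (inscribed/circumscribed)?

Ratio = (s/2)/(s√38/2) = 38^(-1/2) ≈ 0.162221.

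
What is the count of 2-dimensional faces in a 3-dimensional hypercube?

Number of 2-faces = C(3,2) · 2^(3-2) = 3 · 2 = 6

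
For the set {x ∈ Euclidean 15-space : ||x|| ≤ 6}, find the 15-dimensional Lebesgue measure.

The n-ball volume is π^(n/2)·r^n/Γ(n/2+1). With n=15, r=6: V = 1486016741376·π^7/25025 ≈ 1.79349e+11.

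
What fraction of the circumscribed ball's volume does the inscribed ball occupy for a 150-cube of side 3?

Volume scales as r^n, and r_in/r_out = 1/√150, giving (1/√150)^150 ≈ 6.21091e-164.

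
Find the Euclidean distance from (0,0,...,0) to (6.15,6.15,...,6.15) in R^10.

The space diagonal of an n-cube of side s is s√n. Here 6.15·√10 ≈ 19.448.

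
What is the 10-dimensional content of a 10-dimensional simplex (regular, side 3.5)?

For a regular n-simplex with edge a, V = (a^n / n!)·√((n+1)/2^n). With a=3.5, n=10: V ≈ 0.00787887.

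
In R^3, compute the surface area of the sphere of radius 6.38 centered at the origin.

The surface area of an n-ball is 2π^(n/2) r^(n-1) / Γ(n/2). For n=3, r=6.38: 4πr² = 4π·(6.38)² ≈ 511.507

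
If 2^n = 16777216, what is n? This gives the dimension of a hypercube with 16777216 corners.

The n-cube has 2^n vertices, and 16777216 = 2^24, so n = 24.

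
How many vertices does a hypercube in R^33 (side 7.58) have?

Number of vertices = 2^33 = 8589934592.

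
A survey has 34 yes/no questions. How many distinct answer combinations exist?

The 34-cube has 2^34 = 17179869184 vertices.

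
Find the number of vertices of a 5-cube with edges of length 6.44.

Number of vertices = 2^5 = 32.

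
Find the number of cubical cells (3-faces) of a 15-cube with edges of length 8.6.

An n-cube has C(n,k)·2^(n-k) k-faces. Here C(15,3)·2^12 = 455·4096 = 1863680.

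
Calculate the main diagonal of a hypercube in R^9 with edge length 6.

Diagonal = √9 · 6 = 18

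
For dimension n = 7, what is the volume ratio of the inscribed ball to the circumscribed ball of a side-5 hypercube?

Volume scales as r^n, and r_in/r_out = 1/√7, giving (1/√7)^7 ≈ 0.00110194.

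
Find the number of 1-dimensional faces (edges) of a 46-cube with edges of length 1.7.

Each of the 2^46 = 70368744177664 vertices has degree 46; total edges = 46·2^46/2 = 1618481116086272.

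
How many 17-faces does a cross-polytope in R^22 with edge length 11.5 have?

Each 17-face is the convex hull of 18 vertices, one chosen as ±e_i from each of 18 distinct axes: 2^18·C(22,18) = 1917583360.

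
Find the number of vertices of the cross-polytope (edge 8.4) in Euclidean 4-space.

f_0(4-orthoplex) = 2^1 · (4 choose 1) = 8.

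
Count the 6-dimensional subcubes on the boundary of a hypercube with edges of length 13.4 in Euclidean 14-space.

Choose 6 of 14 axes to span the face (C(14,6) = 3003 ways), then fix each of the remaining 8 coordinates at one of its two extreme values (2^8 = 256 ways): 3003·256 = 768768.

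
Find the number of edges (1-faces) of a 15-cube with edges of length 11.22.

An n-cube has C(n,k)·2^(n-k) k-faces. Here C(15,1)·2^14 = 15·16384 = 245760.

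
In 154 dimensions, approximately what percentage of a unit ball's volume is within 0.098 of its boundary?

1 - (1-0.098)^154 ≈ 0.9999998736 ≈ 99.999987%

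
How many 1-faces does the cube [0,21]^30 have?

An n-cube has n·2^(n-1) edges. With n = 30: 30·536870912 = 16106127360.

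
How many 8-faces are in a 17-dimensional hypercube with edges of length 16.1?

Number of 8-faces = C(17,8) · 2^(17-8) = 24310 · 512 = 12446720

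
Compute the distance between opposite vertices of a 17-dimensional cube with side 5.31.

Diagonal = √17 · 5.31 ≈ 21.8937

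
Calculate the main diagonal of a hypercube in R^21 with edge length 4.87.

d = √(4.87² + 4.87² + ... + 4.87²) [21 terms] = √(21·4.87²) = 4.87√21 ≈ 22.3171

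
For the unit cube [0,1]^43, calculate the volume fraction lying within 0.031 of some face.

1 - (1 - 2·0.031)^43 = 1 - 0.938^43 ≈ 0.936214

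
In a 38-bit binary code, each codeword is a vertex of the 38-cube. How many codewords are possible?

The 38-cube has 2^38 = 274877906944 vertices.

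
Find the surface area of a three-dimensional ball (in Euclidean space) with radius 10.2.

S_3(10.2) = 2·π^(3/2)·(10.2)^2 / Γ(3/2) = 4πr² = 4π·(10.2)² ≈ 1307.41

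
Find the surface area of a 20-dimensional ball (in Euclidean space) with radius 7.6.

S_20(7.6) = 2·π^(20/2)·(7.6)^19 / Γ(20/2) ≈ 2.80688e+16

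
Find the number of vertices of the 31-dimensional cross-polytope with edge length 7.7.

The vertices are ±e_1, ..., ±e_31, so there are 2·31 = 62.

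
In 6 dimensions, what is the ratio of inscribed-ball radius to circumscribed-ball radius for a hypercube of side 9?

For an n-cube of any side s, the inradius is s/2 and the circumradius is s√n/2, so the ratio is 1/√6 ≈ 0.408248.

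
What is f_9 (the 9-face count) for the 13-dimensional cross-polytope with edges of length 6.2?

Number of 9-faces = 2^(9+1) · C(13,9+1) = 1024 · 286 = 292864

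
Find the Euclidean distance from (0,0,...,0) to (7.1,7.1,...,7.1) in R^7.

The space diagonal of an n-cube of side s is s√n. Here 7.1·√7 ≈ 18.7848.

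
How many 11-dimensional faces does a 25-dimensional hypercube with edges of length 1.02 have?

Choose 11 of 25 axes to span the face (C(25,11) = 4457400 ways), then fix each of the remaining 14 coordinates at one of its two extreme values (2^14 = 16384 ways): 4457400·16384 = 73030041600.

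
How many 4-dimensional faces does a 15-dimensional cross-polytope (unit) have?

Each 4-face is the convex hull of 5 vertices, one chosen as ±e_i from each of 5 distinct axes: 2^5·C(15,5) = 96096.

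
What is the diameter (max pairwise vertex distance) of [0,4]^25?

Diagonal = √25 · 4 = 20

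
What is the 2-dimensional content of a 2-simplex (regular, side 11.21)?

Area = (√3/4) · 11.21² = 54.4142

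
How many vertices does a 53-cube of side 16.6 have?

An n-cube has 2^n vertices; for n = 53 that is 2^53 = 9007199254740992.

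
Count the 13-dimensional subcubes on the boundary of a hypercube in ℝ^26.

Number of 13-faces = C(26,13) · 2^(26-13) = 10400600 · 8192 = 85201715200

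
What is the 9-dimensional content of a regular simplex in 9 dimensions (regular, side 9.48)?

Volume = 9.48^9 · √(10/2^9) / 9! ≈ 238.164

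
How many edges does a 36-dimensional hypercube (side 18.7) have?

The 36-cube has n·2^(n-1) = 36·2^35 = 36·34359738368 = 1236950581248 edges.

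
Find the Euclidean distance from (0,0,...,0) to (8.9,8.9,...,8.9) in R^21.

The space diagonal of an n-cube of side s is s√n. Here 8.9·√21 ≈ 40.7849.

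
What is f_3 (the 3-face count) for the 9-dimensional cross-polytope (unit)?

Each 3-face is the convex hull of 4 vertices, one chosen as ±e_i from each of 4 distinct axes: 2^4·C(9,4) = 2016.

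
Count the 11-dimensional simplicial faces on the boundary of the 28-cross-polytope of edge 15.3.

f_11(28-orthoplex) = 2^12 · (28 choose 12) = 124607508480.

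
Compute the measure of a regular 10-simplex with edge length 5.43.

For a regular n-simplex with edge a, V = (a^n / n!)·√((n+1)/2^n). With a=5.43, n=10: V ≈ 0.636475.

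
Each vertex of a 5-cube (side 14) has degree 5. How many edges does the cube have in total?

The 5-cube has n·2^(n-1) = 5·2^4 = 5·16 = 80 edges.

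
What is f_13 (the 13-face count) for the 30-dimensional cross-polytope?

f_13(30-orthoplex) = 2^14 · (30 choose 14) = 2382605107200.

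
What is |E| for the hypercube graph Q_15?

Number of 1-faces = C(15,1)·2^(15-1) = 15·16384 = 245760.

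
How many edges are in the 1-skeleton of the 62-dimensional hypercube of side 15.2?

Number of 1-faces = C(62,1)·2^(62-1) = 62·2305843009213693952 = 142962266571249025024.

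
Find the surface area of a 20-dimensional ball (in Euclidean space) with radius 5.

S_20(5) = 2·π^(20/2)·(5)^19 / Γ(20/2) = 3814697265625·π^10/36288 ≈ 9.84455e+12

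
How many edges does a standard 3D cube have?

The 3-cube has n·2^(n-1) = 3·2^2 = 3·4 = 12 edges.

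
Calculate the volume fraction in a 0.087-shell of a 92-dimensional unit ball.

1 - (1-0.087)^92 ≈ 0.999769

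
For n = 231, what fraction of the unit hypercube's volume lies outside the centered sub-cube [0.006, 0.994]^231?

Shell fraction = 1 - (1-0.012)^231 ≈ 0.938503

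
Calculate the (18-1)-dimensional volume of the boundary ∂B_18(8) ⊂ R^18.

S_18(8) = 2·π^(18/2)·(8)^17 / Γ(18/2) = 35184372088832·π^9/315 ≈ 3.32957e+15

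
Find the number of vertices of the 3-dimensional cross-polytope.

Number of vertices = 2n = 6.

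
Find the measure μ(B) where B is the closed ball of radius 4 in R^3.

The n-ball volume is π^(n/2)·r^n/Γ(n/2+1). With n=3, r=4: V = 256·π/3 ≈ 268.083.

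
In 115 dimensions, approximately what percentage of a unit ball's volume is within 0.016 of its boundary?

1 - (1-0.016)^115 ≈ 0.843528 ≈ 84.35%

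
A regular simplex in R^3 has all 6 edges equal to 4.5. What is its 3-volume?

Volume = (√2/12) · 4.5³ = 10.7392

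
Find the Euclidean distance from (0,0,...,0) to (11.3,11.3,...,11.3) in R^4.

The space diagonal of an n-cube of side s is s√n. Here 11.3·√4 = 22.6.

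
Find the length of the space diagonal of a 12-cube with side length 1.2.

Diagonal = √12 · 1.2 ≈ 4.15692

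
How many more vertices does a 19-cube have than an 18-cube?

The 19-cube has 2^19 = 524288 vertices. The 18-cube has 2^18 = 262144 vertices. Difference: 524288 - 262144 = 262144.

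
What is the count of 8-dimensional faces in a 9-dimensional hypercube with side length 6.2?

An n-cube has C(n,k)·2^(n-k) k-faces. Here C(9,8)·2^1 = 9·2 = 18.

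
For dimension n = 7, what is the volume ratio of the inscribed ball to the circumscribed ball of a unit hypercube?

The radii are 1/2 and 1√7/2, so the volume ratio is (1/√7)^7 = 7^{-7/2} ≈ 0.00110194.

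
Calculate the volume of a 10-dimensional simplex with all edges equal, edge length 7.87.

For a regular n-simplex with edge a, V = (a^n / n!)·√((n+1)/2^n). With a=7.87, n=10: V ≈ 26.0334.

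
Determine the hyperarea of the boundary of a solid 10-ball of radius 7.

The surface area of an n-ball is 2π^(n/2) r^(n-1) / Γ(n/2). For n=10, r=7: 40353607·π^5/12 ≈ 1.02908e+09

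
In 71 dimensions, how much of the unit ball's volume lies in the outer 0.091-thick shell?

1 - (1-0.091)^71 ≈ 0.998857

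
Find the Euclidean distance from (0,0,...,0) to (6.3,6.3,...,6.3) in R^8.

d = √(6.3² + 6.3² + ... + 6.3²) [8 terms] = √(8·6.3²) = 6.3√8 ≈ 17.8191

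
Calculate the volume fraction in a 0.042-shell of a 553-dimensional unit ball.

Shell fraction = 1 - (1-0.042)^553 ≈ 1 - 4.956e-11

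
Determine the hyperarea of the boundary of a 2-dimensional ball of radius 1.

S_2(1) = 2·π^(2/2)·(1)^1 / Γ(2/2) = 2πr = 2π·1 ≈ 6.28319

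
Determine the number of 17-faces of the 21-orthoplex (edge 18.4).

An n-cross-polytope has 2^(k+1)·C(n,k+1) k-faces. Here 2^18·C(21,18) = 262144·1330 = 348651520.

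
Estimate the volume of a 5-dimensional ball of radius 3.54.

Volume = π^{5/2}·(3.54)^5/Γ(7/2) ≈ 2926.27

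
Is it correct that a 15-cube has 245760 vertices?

False. The 15-cube has 2^15 = 32768 vertices.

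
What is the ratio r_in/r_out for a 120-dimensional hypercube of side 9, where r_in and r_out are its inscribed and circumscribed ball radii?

Ratio = (s/2)/(s√120/2) = 120^(-1/2) ≈ 0.0912871.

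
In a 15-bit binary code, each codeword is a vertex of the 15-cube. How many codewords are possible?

Each vertex is a binary string of length 15, so there are 2^15 = 32768.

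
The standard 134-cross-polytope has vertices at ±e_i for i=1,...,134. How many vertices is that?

Number of vertices = 2n = 268.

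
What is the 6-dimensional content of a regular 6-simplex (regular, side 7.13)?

V_6 = √(7) · 7.13^6 / (6! · 2^(6/2)) ≈ 60.3481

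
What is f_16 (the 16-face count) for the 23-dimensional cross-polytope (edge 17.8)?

Number of 16-faces = 2^(16+1) · C(23,16+1) = 131072 · 100947 = 13231325184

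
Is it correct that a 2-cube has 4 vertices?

True. The 2-cube has 2^2 = 4 vertices.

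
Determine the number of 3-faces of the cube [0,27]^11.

Choose 3 of 11 axes to span the face (C(11,3) = 165 ways), then fix each of the remaining 8 coordinates at one of its two extreme values (2^8 = 256 ways): 165·256 = 42240.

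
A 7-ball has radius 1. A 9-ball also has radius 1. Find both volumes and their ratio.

V_7(1) ≈ 4.72477. V_9(1) ≈ 3.29851. Ratio V_7/V_9 ≈ 1.432.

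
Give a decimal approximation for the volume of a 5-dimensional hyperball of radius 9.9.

The n-ball volume is π^(n/2)·r^n/Γ(n/2+1). With n=5, r=9.9: V ≈ 500581.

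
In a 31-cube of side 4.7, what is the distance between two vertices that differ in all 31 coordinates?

Diagonal = √31 · 4.7 ≈ 26.1685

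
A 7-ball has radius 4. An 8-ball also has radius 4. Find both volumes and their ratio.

V_7(4) ≈ 77410.6. V_8(4) ≈ 265992. Ratio V_7/V_8 ≈ 0.291.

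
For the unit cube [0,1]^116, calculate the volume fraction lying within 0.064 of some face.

1 - (1 - 2·0.064)^116 = 1 - 0.872^116 ≈ 0.9999998741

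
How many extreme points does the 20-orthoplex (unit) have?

The 20-dimensional cross-polytope has 2n = 2·20 = 40 vertices.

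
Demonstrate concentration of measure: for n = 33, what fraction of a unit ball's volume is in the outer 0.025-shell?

1 - (1-0.025)^33 ≈ 0.566337 ≈ 56.63%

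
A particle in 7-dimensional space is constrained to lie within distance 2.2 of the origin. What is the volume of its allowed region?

Volume = π^{7/2}·(2.2)^7/Γ(9/2) ≈ 1178.53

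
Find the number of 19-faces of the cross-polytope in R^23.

f_19(23-orthoplex) = 2^20 · (23 choose 20) = 1857028096.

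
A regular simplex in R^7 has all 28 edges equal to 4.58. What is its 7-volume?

V_7 = √(8) · 4.58^7 / (7! · 2^(7/2)) ≈ 2.09685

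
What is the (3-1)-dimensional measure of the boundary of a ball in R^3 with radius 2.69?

S = n·V_n(r)/r = 3·V_3(2.69)/2.69 (volume-to-surface relation), giving 4πr² = 4π·(2.69)² ≈ 90.9315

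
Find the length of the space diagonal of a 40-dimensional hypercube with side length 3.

d = √(3² + 3² + ... + 3²) [40 terms] = √(40·3²) = 3√40 ≈ 18.9737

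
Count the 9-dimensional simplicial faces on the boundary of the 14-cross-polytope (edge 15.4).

Each 9-face is the convex hull of 10 vertices, one chosen as ±e_i from each of 10 distinct axes: 2^10·C(14,10) = 1025024.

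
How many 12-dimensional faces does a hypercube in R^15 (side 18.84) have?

Choose 12 of 15 axes to span the face (C(15,12) = 455 ways), then fix each of the remaining 3 coordinates at one of its two extreme values (2^3 = 8 ways): 455·8 = 3640.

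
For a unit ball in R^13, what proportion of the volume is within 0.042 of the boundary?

Shell fraction = 1 - (1-0.042)^13 ≈ 0.427531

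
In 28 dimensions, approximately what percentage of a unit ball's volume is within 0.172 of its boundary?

1 - (1-0.172)^28 ≈ 0.994932 ≈ 99.49%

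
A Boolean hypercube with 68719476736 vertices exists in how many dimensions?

The n-cube has 2^n vertices, and 68719476736 = 2^36, so n = 36.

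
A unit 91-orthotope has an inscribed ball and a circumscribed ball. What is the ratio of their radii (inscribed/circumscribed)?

For an n-cube of any side s, the inradius is s/2 and the circumradius is s√n/2, so the ratio is 1/√91 ≈ 0.104828.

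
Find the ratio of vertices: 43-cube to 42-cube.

The 43-cube has 2^43 = 8796093022208 vertices. The 42-cube has 2^42 = 4398046511104 vertices. Ratio: 8796093022208/4398046511104 = 2.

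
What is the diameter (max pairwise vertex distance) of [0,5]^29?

||(5,5,...,5)|| = √(29)·5 ≈ 26.9258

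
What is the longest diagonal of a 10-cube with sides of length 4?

||(4,4,...,4)|| = √(10)·4 ≈ 12.6491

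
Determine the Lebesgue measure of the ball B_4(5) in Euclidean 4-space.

Volume = π^{4/2}·(5)^4/Γ(3) = 625·π^2/2 ≈ 3084.25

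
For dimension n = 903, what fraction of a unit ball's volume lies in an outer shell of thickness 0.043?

1 - (1-0.043)^903 ≈ 1 - 5.801e-18 ≈ 100.000000%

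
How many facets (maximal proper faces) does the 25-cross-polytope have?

An n-cross-polytope has 2^(k+1)·C(n,k+1) k-faces. Here 2^25·C(25,25) = 33554432·1 = 33554432.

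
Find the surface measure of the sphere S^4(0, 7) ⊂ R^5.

S_5(7) = 2·π^(5/2)·(7)^4 / Γ(5/2) = 19208·π^2/3 ≈ 63191.8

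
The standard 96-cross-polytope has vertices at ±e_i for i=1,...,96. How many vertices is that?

The 96-dimensional cross-polytope has 2n = 2·96 = 192 vertices.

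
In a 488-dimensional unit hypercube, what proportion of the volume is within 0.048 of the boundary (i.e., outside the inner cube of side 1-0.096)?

Shell fraction = 1 - (1-0.096)^488 ≈ 1 - 4.076e-22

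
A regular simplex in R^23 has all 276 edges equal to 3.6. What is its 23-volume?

Volume = 3.6^23 · √(24/2^23) / 23! ≈ 4.0806e-13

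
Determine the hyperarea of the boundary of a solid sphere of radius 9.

S_3(9) = 2·π^(3/2)·(9)^2 / Γ(3/2) = 4πr² = 4π·(9)² ≈ 1017.88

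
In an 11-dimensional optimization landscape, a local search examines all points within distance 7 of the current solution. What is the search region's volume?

V_11(7) = π^(11/2) · (7)^11 / Γ(11/2 + 1) = 18078415936·π^5/1485 ≈ 3.72549e+09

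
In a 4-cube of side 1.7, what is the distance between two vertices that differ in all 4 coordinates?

Diagonal = √4 · 1.7 = 3.4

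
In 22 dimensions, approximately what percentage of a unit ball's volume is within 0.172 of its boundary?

1 - (1-0.172)^22 ≈ 0.984272 ≈ 98.43%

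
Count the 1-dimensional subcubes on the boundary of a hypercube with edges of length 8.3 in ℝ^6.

An n-cube has C(n,k)·2^(n-k) k-faces. Here C(6,1)·2^5 = 6·32 = 192.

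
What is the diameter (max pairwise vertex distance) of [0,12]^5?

||(12,12,...,12)|| = √(5)·12 ≈ 26.8328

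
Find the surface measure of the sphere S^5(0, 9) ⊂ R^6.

|∂B_6(9)| = 59049·π^3 ≈ 1.83089e+06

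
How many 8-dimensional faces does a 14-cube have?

An n-cube has C(n,k)·2^(n-k) k-faces. Here C(14,8)·2^6 = 3003·64 = 192192.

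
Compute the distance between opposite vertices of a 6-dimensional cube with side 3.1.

The space diagonal of an n-cube of side s is s√n. Here 3.1·√6 ≈ 7.59342.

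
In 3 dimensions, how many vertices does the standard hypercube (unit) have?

Number of vertices = 2^3 = 8.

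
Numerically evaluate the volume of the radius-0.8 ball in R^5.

The n-ball volume is π^(n/2)·r^n/Γ(n/2+1). With n=5, r=0.8: V ≈ 1.72484.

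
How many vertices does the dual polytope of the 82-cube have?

Number of vertices = 2n = 164.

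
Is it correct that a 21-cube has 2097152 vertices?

True. The 21-cube has 2^21 = 2097152 vertices.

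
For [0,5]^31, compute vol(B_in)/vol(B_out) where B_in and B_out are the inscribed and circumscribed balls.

V_in/V_out = n^(-n/2) = 31^(-31/2) ≈ 7.65409e-24.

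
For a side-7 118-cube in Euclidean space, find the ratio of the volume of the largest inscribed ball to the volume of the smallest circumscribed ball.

Volume scales as r^n, and r_in/r_out = 1/√118, giving (1/√118)^118 ≈ 5.74066e-123.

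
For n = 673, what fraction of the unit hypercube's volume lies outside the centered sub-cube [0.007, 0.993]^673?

The inner cube has side 1-2·0.007 = 0.986 and volume (0.986)^673 ≈ 7.571e-05, so the shell holds 0.999924 of the volume.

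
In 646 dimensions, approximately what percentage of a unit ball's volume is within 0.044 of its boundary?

1 - (1-0.044)^646 ≈ 1 - 2.376e-13 ≈ (100 - 2.38e-11)%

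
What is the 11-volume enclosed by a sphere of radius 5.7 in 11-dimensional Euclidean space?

The n-ball volume is π^(n/2)·r^n/Γ(n/2+1). With n=11, r=5.7: V ≈ 3.88802e+08.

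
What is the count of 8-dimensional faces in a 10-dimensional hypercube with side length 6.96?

f_8(10-cube) = (10 choose 8) · 2^2 = 180.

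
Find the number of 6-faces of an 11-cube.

Number of 6-faces = C(11,6) · 2^(11-6) = 462 · 32 = 14784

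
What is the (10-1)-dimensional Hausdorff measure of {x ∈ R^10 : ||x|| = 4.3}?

S = n·V_n(r)/r = 10·V_10(4.3)/4.3 (volume-to-surface relation), giving 1.28169e+07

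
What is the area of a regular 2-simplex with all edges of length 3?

Area = (√3/4) · 3² = 3.89711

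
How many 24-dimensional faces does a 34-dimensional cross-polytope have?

Each 24-face is the convex hull of 25 vertices, one chosen as ±e_i from each of 25 distinct axes: 2^25·C(34,25) = 1759972102766592.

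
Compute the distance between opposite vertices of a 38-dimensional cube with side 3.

d = √(3² + 3² + ... + 3²) [38 terms] = √(38·3²) = 3√38 ≈ 18.4932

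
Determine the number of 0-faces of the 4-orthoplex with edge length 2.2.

f_0(4-orthoplex) = 2^1 · (4 choose 1) = 8.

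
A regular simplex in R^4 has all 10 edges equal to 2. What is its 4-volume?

Volume = 2^4 · √(5/2^4) / 4! ≈ 0.372678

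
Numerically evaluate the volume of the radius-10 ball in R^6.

V_6(10) = π^(6/2) · (10)^6 / Γ(6/2 + 1) = 500000·π^3/3 ≈ 5.16771e+06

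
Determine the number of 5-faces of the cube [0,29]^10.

Number of 5-faces = C(10,5) · 2^(10-5) = 252 · 32 = 8064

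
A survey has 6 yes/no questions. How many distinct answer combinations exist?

The 6-cube has 2^6 = 64 vertices.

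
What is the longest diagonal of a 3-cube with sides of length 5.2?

d = √(5.2² + 5.2² + ... + 5.2²) [3 terms] = √(3·5.2²) = 5.2√3 ≈ 9.00666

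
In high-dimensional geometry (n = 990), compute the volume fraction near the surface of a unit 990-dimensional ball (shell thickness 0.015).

1 - (1-0.015)^990 ≈ 0.9999996824 ≈ 99.999968%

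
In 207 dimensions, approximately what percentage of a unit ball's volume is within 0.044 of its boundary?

1 - (1-0.044)^207 ≈ 0.99991 ≈ 99.9910%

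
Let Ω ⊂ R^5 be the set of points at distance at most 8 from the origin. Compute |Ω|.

The n-ball volume is π^(n/2)·r^n/Γ(n/2+1). With n=5, r=8: V = 262144·π^2/15 ≈ 172484.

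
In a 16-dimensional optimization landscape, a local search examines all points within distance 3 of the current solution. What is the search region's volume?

Volume = π^{16/2}·(3)^16/Γ(9) = 4782969·π^8/4480 ≈ 1.01302e+07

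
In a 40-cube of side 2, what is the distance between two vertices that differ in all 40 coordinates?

Diagonal = √40 · 2 ≈ 12.6491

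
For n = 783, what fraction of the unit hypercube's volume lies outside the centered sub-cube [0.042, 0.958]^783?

The inner cube has side 1-2·0.042 = 0.916 and volume (0.916)^783 ≈ 1.459e-30, so the shell holds 1 - 1.459e-30 of the volume.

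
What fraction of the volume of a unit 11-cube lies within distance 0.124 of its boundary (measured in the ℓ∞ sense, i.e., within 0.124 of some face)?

Shell fraction = 1 - (1-0.248)^11 ≈ 0.956509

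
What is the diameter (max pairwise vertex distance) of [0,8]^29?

Diagonal = √29 · 8 ≈ 43.0813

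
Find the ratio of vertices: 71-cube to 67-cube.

The 71-cube has 2^71 = 2361183241434822606848 vertices. The 67-cube has 2^67 = 147573952589676412928 vertices. Ratio: 2361183241434822606848/147573952589676412928 = 16.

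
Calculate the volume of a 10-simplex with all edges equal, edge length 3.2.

For a regular n-simplex with edge a, V = (a^n / n!)·√((n+1)/2^n). With a=3.2, n=10: V ≈ 0.00321576.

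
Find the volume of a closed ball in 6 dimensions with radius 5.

The n-ball volume is π^(n/2)·r^n/Γ(n/2+1). With n=6, r=5: V = 15625·π^3/6 ≈ 80745.5.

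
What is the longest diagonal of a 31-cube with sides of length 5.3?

d = √(5.3² + 5.3² + ... + 5.3²) [31 terms] = √(31·5.3²) = 5.3√31 ≈ 29.5092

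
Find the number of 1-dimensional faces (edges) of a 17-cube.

Number of 1-faces = C(17,1)·2^(17-1) = 17·65536 = 1114112.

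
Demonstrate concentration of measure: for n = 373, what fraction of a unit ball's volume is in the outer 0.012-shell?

1 - (1-0.012)^373 ≈ 0.988925 ≈ 98.89%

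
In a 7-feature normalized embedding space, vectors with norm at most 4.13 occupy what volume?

The n-ball volume is π^(n/2)·r^n/Γ(n/2+1). With n=7, r=4.13: V ≈ 96834.6.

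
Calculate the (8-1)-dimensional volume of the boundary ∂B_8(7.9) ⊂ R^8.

The surface area of an n-ball is 2π^(n/2) r^(n-1) / Γ(n/2). For n=8, r=7.9: 6.23545e+07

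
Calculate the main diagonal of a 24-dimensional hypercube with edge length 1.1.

Diagonal = √24 · 1.1 ≈ 5.38888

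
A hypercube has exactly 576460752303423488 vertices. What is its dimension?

2^n = 576460752303423488 ⇒ n = log_2(576460752303423488) = 59.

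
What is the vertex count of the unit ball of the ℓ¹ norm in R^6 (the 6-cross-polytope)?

The vertices are ±e_1, ..., ±e_6, so there are 2·6 = 12.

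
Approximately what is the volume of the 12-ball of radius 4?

Volume = π^{12/2}·(4)^12/Γ(7) = 1048576·π^6/45 ≈ 2.2402e+07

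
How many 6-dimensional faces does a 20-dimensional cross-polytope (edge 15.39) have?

Each 6-face is the convex hull of 7 vertices, one chosen as ±e_i from each of 7 distinct axes: 2^7·C(20,7) = 9922560.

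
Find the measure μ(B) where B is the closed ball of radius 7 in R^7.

The n-ball volume is π^(n/2)·r^n/Γ(n/2+1). With n=7, r=7: V = 1882384·π^3/15 ≈ 3.89105e+06.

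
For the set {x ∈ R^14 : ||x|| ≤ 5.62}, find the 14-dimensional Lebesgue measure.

V_14(5.62) = π^(14/2) · (5.62)^14 / Γ(14/2 + 1) ≈ 1.879e+10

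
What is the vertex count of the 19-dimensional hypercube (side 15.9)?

An n-cube has 2^n vertices; for n = 19 that is 2^19 = 524288.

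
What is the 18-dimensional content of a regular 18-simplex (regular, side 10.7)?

V_18 = √(19) · 10.7^18 / (18! · 2^(18/2)) ≈ 4.49442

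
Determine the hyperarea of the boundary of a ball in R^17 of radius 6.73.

S = n·V_n(r)/r = 17·V_17(6.73)/6.73 (volume-to-surface relation), giving 4.24474e+13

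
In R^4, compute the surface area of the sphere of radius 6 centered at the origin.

|∂B_4(6)| = 432·π^2 ≈ 4263.67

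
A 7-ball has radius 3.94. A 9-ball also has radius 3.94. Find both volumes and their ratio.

V_7(3.94) ≈ 69639.2. V_9(3.94) ≈ 754716. Ratio V_7/V_9 ≈ 0.09227.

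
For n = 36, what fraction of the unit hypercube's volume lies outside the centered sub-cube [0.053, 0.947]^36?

The inner cube has side 1-2·0.053 = 0.894 and volume (0.894)^36 ≈ 0.01771, so the shell holds 0.982293 of the volume.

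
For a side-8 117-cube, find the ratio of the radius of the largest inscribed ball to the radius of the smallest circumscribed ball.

Ratio = (s/2)/(s√117/2) = 117^(-1/2) ≈ 0.09245.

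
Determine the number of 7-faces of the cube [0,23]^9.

Choose 7 of 9 axes to span the face (C(9,7) = 36 ways), then fix each of the remaining 2 coordinates at one of its two extreme values (2^2 = 4 ways): 36·4 = 144.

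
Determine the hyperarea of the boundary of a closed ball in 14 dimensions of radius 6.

S = n·V_n(r)/r = 14·V_14(6)/6 (volume-to-surface relation), giving 181398528·π^7/5 ≈ 1.09575e+11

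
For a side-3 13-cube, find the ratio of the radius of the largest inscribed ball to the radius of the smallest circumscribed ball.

For an n-cube of any side s, the inradius is s/2 and the circumradius is s√n/2, so the ratio is 1/√13 ≈ 0.27735.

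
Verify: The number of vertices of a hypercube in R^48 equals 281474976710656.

True. The 48-cube has 2^48 = 281474976710656 vertices.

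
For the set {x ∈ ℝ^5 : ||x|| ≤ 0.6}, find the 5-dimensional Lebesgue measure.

The n-ball volume is π^(n/2)·r^n/Γ(n/2+1). With n=5, r=0.6: V ≈ 0.409312.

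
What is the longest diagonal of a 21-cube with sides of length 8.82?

The space diagonal of an n-cube of side s is s√n. Here 8.82·√21 ≈ 40.4183.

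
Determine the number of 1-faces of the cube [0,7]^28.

Choose 1 of 28 axes to span the face (C(28,1) = 28 ways), then fix each of the remaining 27 coordinates at one of its two extreme values (2^27 = 134217728 ways): 28·134217728 = 3758096384.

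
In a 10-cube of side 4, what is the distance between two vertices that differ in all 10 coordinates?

The space diagonal of an n-cube of side s is s√n. Here 4·√10 ≈ 12.6491.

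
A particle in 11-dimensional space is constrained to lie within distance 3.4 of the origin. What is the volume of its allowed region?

Volume = π^{11/2}·(3.4)^11/Γ(13/2) ≈ 1.32243e+06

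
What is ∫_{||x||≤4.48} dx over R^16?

V_16(4.48) = π^(16/2) · (4.48)^16 / Γ(16/2 + 1) ≈ 6.19622e+09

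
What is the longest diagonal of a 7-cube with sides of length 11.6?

d = √(11.6² + 11.6² + ... + 11.6²) [7 terms] = √(7·11.6²) = 11.6√7 ≈ 30.6907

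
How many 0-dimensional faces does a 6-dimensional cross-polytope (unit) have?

Each 0-face is the convex hull of 1 vertex, one chosen as ±e_i from each of 1 distinct axis: 2^1·C(6,1) = 12.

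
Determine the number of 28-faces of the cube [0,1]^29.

f_28(29-cube) = (29 choose 28) · 2^1 = 58.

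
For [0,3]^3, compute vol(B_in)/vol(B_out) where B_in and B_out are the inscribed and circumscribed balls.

The radii are 3/2 and 3√3/2, so the volume ratio is (1/√3)^3 = 3^{-3/2} ≈ 0.19245.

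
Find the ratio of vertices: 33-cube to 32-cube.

The 33-cube has 2^33 = 8589934592 vertices. The 32-cube has 2^32 = 4294967296 vertices. Ratio: 8589934592/4294967296 = 2.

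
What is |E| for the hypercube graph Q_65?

Each of the 2^65 = 36893488147419103232 vertices has degree 65; total edges = 65·2^65/2 = 1199038364791120855040.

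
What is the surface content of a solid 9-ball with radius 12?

S_9(12) = 2·π^(9/2)·(12)^8 / Γ(9/2) = 4586471424·π^4/35 ≈ 1.27647e+10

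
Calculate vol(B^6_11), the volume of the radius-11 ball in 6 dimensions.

The n-ball volume is π^(n/2)·r^n/Γ(n/2+1). With n=6, r=11: V = 1771561·π^3/6 ≈ 9.15492e+06.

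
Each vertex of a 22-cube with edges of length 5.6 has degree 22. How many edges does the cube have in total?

Number of 1-faces = C(22,1)·2^(22-1) = 22·2097152 = 46137344.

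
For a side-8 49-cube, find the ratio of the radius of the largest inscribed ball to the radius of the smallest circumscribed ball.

r_in / r_out = (8/2) / (8√49/2) = 1/√49 ≈ 0.142857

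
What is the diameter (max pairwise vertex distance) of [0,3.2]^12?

||(3.2,3.2,...,3.2)|| = √(12)·3.2 ≈ 11.0851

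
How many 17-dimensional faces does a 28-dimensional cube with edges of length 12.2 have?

Choose 17 of 28 axes to span the face (C(28,17) = 21474180 ways), then fix each of the remaining 11 coordinates at one of its two extreme values (2^11 = 2048 ways): 21474180·2048 = 43979120640.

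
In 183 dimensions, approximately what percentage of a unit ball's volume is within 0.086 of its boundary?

1 - (1-0.086)^183 ≈ 0.9999999287 ≈ 99.999993%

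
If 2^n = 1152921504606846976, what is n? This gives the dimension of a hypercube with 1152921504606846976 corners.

n = log_2(1152921504606846976) = 60.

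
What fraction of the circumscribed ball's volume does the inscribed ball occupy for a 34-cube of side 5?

Volume scales as r^n, and r_in/r_out = 1/√34, giving (1/√34)^34 ≈ 9.22271e-27.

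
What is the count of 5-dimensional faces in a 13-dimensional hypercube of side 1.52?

f_5(13-cube) = (13 choose 5) · 2^8 = 329472.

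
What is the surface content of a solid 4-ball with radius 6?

S_4(6) = 2·π^(4/2)·(6)^3 / Γ(4/2) = 432·π^2 ≈ 4263.67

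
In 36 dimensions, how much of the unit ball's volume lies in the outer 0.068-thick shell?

1 - (1-0.068)^36 ≈ 0.920755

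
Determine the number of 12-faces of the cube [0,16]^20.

An n-cube has C(n,k)·2^(n-k) k-faces. Here C(20,12)·2^8 = 125970·256 = 32248320.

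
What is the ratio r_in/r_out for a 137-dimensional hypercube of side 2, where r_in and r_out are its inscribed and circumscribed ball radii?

r_in / r_out = (2/2) / (2√137/2) = 1/√137 ≈ 0.0854358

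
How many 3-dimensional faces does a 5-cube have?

f_3(5-cube) = (5 choose 3) · 2^2 = 40.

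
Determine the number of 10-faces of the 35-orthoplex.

An n-cross-polytope has 2^(k+1)·C(n,k+1) k-faces. Here 2^11·C(35,11) = 2048·417225900 = 854478643200.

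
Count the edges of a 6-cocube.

An n-cross-polytope has 2^(k+1)·C(n,k+1) k-faces. Here 2^2·C(6,2) = 4·15 = 60.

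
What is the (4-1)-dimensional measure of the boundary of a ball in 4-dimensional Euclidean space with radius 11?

S = n·V_n(r)/r = 4·V_4(11)/11 (volume-to-surface relation), giving 2662·π^2 ≈ 26272.9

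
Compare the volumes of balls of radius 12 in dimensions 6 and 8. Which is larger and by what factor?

V_6(12) ≈ 1.54307e+07, V_8(12) ≈ 1.74517e+09. The 8-ball is larger by a factor of 113.1.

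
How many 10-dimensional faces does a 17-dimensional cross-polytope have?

Each 10-face is the convex hull of 11 vertices, one chosen as ±e_i from each of 11 distinct axes: 2^11·C(17,11) = 25346048.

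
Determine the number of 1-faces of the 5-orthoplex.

An n-cross-polytope has 2^(k+1)·C(n,k+1) k-faces. Here 2^2·C(5,2) = 4·10 = 40.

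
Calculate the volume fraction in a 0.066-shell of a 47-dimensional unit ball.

Shell fraction = 1 - (1-0.066)^47 ≈ 0.959607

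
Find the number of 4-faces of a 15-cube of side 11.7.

Choose 4 of 15 axes to span the face (C(15,4) = 1365 ways), then fix each of the remaining 11 coordinates at one of its two extreme values (2^11 = 2048 ways): 1365·2048 = 2795520.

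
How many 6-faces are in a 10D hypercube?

Choose 6 of 10 axes to span the face (C(10,6) = 210 ways), then fix each of the remaining 4 coordinates at one of its two extreme values (2^4 = 16 ways): 210·16 = 3360.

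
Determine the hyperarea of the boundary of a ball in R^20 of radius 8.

S = n·V_n(r)/r = 20·V_20(8)/8 (volume-to-surface relation), giving 2251799813685248·π^10/2835 ≈ 7.43833e+16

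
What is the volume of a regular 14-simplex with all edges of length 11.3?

V_14 = √(15) · 11.3^14 / (14! · 2^(14/2)) ≈ 192.099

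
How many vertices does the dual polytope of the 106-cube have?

The 106-dimensional cross-polytope has 2n = 2·106 = 212 vertices.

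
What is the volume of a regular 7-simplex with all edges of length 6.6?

V_7 = √(8) · 6.6^7 / (7! · 2^(7/2)) ≈ 27.0593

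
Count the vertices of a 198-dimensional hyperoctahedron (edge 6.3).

The vertices are ±e_1, ..., ±e_198, so there are 2·198 = 396.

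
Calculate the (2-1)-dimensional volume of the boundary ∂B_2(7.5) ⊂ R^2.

|∂B_2(7.5)| = 2πr = 2π·7.5 ≈ 47.1239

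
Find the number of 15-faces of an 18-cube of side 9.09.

An n-cube has C(n,k)·2^(n-k) k-faces. Here C(18,15)·2^3 = 816·8 = 6528.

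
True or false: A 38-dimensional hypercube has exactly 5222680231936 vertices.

False. The 38-cube has 2^38 = 274877906944 vertices.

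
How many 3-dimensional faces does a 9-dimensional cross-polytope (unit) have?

f_3(9-orthoplex) = 2^4 · (9 choose 4) = 2016.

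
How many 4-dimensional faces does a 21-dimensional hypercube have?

f_4(21-cube) = (21 choose 4) · 2^17 = 784465920.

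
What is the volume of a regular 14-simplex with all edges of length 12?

V = (12^14 / 14!) · √((14+1) / 2^14) ≈ 445.62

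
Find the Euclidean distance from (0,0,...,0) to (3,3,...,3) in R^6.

||(3,3,...,3)|| = √(6)·3 ≈ 7.34847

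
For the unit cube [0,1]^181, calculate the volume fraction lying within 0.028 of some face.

The inner cube has side 1-2·0.028 = 0.944 and volume (0.944)^181 ≈ 2.951e-05, so the shell holds 0.99997 of the volume.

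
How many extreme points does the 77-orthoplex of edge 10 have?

The 77-dimensional cross-polytope has 2n = 2·77 = 154 vertices.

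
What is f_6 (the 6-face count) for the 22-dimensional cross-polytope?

Number of 6-faces = 2^(6+1) · C(22,6+1) = 128 · 170544 = 21829632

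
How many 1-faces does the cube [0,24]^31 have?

Each of the 2^31 = 2147483648 vertices has degree 31; total edges = 31·2^31/2 = 33285996544.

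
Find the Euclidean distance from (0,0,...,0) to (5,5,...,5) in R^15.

d = √(5² + 5² + ... + 5²) [15 terms] = √(15·5²) = 5√15 ≈ 19.3649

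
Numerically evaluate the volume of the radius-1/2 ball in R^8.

V = π^4/6144 ≈ 0.0158543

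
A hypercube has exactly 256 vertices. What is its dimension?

2^n = 256 ⇒ n = log_2(256) = 8.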